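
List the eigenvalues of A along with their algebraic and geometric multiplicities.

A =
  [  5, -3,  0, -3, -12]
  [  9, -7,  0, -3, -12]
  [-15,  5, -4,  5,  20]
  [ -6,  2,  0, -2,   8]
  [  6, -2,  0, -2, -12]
λ = -4: alg = 5, geom = 4

Step 1 — factor the characteristic polynomial to read off the algebraic multiplicities:
  χ_A(x) = (x + 4)^5

Step 2 — compute geometric multiplicities via the rank-nullity identity g(λ) = n − rank(A − λI):
  rank(A − (-4)·I) = 1, so dim ker(A − (-4)·I) = n − 1 = 4

Summary:
  λ = -4: algebraic multiplicity = 5, geometric multiplicity = 4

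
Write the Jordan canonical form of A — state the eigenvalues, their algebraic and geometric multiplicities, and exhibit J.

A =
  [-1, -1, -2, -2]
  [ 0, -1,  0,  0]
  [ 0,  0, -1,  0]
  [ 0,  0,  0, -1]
J_2(-1) ⊕ J_1(-1) ⊕ J_1(-1)

The characteristic polynomial is
  det(x·I − A) = x^4 + 4*x^3 + 6*x^2 + 4*x + 1 = (x + 1)^4

Eigenvalues and multiplicities (the geometric multiplicity of λ is n − rank(A − λI), which equals the number of Jordan blocks for λ):
  λ = -1: algebraic multiplicity = 4, geometric multiplicity = 3

Determining the block sizes for each eigenvalue:
  λ = -1: 3 blocks summing to 4 forces exactly one block of size 2 and the rest size 1 → block sizes [2, 1, 1]

Assembling the blocks gives a Jordan form
J =
  [-1,  1,  0,  0]
  [ 0, -1,  0,  0]
  [ 0,  0, -1,  0]
  [ 0,  0,  0, -1]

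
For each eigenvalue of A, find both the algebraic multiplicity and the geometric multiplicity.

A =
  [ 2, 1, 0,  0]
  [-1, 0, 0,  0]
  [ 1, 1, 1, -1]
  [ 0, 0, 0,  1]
λ = 1: alg = 4, geom = 2

Step 1 — factor the characteristic polynomial to read off the algebraic multiplicities:
  χ_A(x) = (x - 1)^4

Step 2 — compute geometric multiplicities via the rank-nullity identity g(λ) = n − rank(A − λI):
  rank(A − (1)·I) = 2, so dim ker(A − (1)·I) = n − 2 = 2

Summary:
  λ = 1: algebraic multiplicity = 4, geometric multiplicity = 2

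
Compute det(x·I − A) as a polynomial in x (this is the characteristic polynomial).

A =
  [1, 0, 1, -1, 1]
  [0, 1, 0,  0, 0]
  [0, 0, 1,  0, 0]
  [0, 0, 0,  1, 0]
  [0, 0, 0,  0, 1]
x^5 - 5*x^4 + 10*x^3 - 10*x^2 + 5*x - 1

Expanding det(x·I − A) (e.g. by cofactor expansion or by noting that A is similar to its Jordan form J, which has the same characteristic polynomial as A) gives
  χ_A(x) = x^5 - 5*x^4 + 10*x^3 - 10*x^2 + 5*x - 1
which factors as (x - 1)^5. The eigenvalues (with algebraic multiplicities) are λ = 1 with multiplicity 5.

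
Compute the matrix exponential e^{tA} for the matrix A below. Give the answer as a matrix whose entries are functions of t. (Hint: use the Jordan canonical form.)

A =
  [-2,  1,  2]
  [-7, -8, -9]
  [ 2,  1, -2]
e^{tA} =
  [t^2*exp(-4*t)/2 + 2*t*exp(-4*t) + exp(-4*t), t*exp(-4*t), -t^2*exp(-4*t)/2 + 2*t*exp(-4*t)]
  [-2*t^2*exp(-4*t) - 7*t*exp(-4*t), -4*t*exp(-4*t) + exp(-4*t), 2*t^2*exp(-4*t) - 9*t*exp(-4*t)]
  [t^2*exp(-4*t)/2 + 2*t*exp(-4*t), t*exp(-4*t), -t^2*exp(-4*t)/2 + 2*t*exp(-4*t) + exp(-4*t)]

Strategy: write A = P · J · P⁻¹ where J is a Jordan canonical form, so e^{tA} = P · e^{tJ} · P⁻¹, and e^{tJ} can be computed block-by-block.

A has Jordan form
J =
  [-4,  1,  0]
  [ 0, -4,  1]
  [ 0,  0, -4]
(up to reordering of blocks).

Per-block formulas:
  For a 3×3 Jordan block J_3(-4): exp(t · J_3(-4)) = e^(-4t)·(I + t·N + (t^2/2)·N^2), where N is the 3×3 nilpotent shift.

After assembling e^{tJ} and conjugating by P, we get:

e^{tA} =
  [t^2*exp(-4*t)/2 + 2*t*exp(-4*t) + exp(-4*t), t*exp(-4*t), -t^2*exp(-4*t)/2 + 2*t*exp(-4*t)]
  [-2*t^2*exp(-4*t) - 7*t*exp(-4*t), -4*t*exp(-4*t) + exp(-4*t), 2*t^2*exp(-4*t) - 9*t*exp(-4*t)]
  [t^2*exp(-4*t)/2 + 2*t*exp(-4*t), t*exp(-4*t), -t^2*exp(-4*t)/2 + 2*t*exp(-4*t) + exp(-4*t)]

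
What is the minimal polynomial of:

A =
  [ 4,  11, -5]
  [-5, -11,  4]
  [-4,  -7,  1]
x^3 + 6*x^2 + 12*x + 8

The characteristic polynomial is χ_A(x) = (x + 2)^3, so the eigenvalues are known. The minimal polynomial is
  m_A(x) = Π_λ (x − λ)^{k_λ}
where k_λ is the size of the *largest* Jordan block for λ (equivalently, the smallest k with (A − λI)^k v = 0 for every generalised eigenvector v of λ).

  λ = -2: largest Jordan block has size 3, contributing (x + 2)^3

So m_A(x) = (x + 2)^3 = x^3 + 6*x^2 + 12*x + 8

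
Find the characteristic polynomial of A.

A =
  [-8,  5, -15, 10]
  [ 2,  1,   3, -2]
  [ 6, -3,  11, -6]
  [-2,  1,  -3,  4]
x^4 - 8*x^3 + 24*x^2 - 32*x + 16

Expanding det(x·I − A) (e.g. by cofactor expansion or by noting that A is similar to its Jordan form J, which has the same characteristic polynomial as A) gives
  χ_A(x) = x^4 - 8*x^3 + 24*x^2 - 32*x + 16
which factors as (x - 2)^4. The eigenvalues (with algebraic multiplicities) are λ = 2 with multiplicity 4.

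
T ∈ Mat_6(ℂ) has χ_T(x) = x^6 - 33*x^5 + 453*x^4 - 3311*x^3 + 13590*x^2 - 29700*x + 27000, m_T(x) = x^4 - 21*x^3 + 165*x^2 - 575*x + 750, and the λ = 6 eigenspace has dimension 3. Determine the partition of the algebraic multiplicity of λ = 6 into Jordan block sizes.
Block sizes for λ = 6: [1, 1, 1]

Step 1 — from the characteristic polynomial, algebraic multiplicity of λ = 6 is 3. From dim ker(T − (6)·I) = 3, there are exactly 3 Jordan blocks for λ = 6.
Step 2 — from the minimal polynomial, the factor (x − 6) tells us the largest block for λ = 6 has size 1.
Step 3 — with total size 3, 3 blocks, and largest block 1, the block sizes (in nonincreasing order) are [1, 1, 1].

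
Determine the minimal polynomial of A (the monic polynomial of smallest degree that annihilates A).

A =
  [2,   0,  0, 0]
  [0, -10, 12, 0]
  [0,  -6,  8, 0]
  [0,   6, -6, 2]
x^2 + 2*x - 8

The characteristic polynomial is χ_A(x) = (x - 2)^3*(x + 4), so the eigenvalues are known. The minimal polynomial is
  m_A(x) = Π_λ (x − λ)^{k_λ}
where k_λ is the size of the *largest* Jordan block for λ (equivalently, the smallest k with (A − λI)^k v = 0 for every generalised eigenvector v of λ).

  λ = -4: largest Jordan block has size 1, contributing (x + 4)
  λ = 2: largest Jordan block has size 1, contributing (x − 2)

So m_A(x) = (x - 2)*(x + 4) = x^2 + 2*x - 8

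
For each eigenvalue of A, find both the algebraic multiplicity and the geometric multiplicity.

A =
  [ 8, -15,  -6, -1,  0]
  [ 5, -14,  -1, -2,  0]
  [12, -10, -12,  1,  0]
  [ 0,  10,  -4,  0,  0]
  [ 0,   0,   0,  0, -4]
λ = -5: alg = 2, geom = 1; λ = -4: alg = 3, geom = 2

Step 1 — factor the characteristic polynomial to read off the algebraic multiplicities:
  χ_A(x) = (x + 4)^3*(x + 5)^2

Step 2 — compute geometric multiplicities via the rank-nullity identity g(λ) = n − rank(A − λI):
  rank(A − (-5)·I) = 4, so dim ker(A − (-5)·I) = n − 4 = 1
  rank(A − (-4)·I) = 3, so dim ker(A − (-4)·I) = n − 3 = 2

Summary:
  λ = -5: algebraic multiplicity = 2, geometric multiplicity = 1
  λ = -4: algebraic multiplicity = 3, geometric multiplicity = 2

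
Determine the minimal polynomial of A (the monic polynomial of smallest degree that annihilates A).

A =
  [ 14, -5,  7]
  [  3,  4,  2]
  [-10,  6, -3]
x^3 - 15*x^2 + 75*x - 125

The characteristic polynomial is χ_A(x) = (x - 5)^3, so the eigenvalues are known. The minimal polynomial is
  m_A(x) = Π_λ (x − λ)^{k_λ}
where k_λ is the size of the *largest* Jordan block for λ (equivalently, the smallest k with (A − λI)^k v = 0 for every generalised eigenvector v of λ).

  λ = 5: largest Jordan block has size 3, contributing (x − 5)^3

So m_A(x) = (x - 5)^3 = x^3 - 15*x^2 + 75*x - 125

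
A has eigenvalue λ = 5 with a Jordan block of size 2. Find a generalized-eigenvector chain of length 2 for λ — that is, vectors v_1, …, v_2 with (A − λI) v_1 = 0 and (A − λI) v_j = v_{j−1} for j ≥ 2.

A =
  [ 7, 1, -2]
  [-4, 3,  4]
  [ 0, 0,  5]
A Jordan chain for λ = 5 of length 2:
v_1 = (2, -4, 0)ᵀ
v_2 = (1, 0, 0)ᵀ

Let N = A − (5)·I. We want v_2 with N^2 v_2 = 0 but N^1 v_2 ≠ 0; then v_{j-1} := N · v_j for j = 2, …, 2.

Pick v_2 = (1, 0, 0)ᵀ.
Then v_1 = N · v_2 = (2, -4, 0)ᵀ.

Sanity check: (A − (5)·I) v_1 = (0, 0, 0)ᵀ = 0. ✓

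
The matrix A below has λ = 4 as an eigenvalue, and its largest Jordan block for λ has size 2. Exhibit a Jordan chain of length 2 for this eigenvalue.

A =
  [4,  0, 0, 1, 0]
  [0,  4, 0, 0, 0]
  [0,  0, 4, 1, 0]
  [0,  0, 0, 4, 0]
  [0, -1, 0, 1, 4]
A Jordan chain for λ = 4 of length 2:
v_1 = (0, 0, 0, 0, -1)ᵀ
v_2 = (0, 1, 0, 0, 0)ᵀ

Let N = A − (4)·I. We want v_2 with N^2 v_2 = 0 but N^1 v_2 ≠ 0; then v_{j-1} := N · v_j for j = 2, …, 2.

Pick v_2 = (0, 1, 0, 0, 0)ᵀ.
Then v_1 = N · v_2 = (0, 0, 0, 0, -1)ᵀ.

Sanity check: (A − (4)·I) v_1 = (0, 0, 0, 0, 0)ᵀ = 0. ✓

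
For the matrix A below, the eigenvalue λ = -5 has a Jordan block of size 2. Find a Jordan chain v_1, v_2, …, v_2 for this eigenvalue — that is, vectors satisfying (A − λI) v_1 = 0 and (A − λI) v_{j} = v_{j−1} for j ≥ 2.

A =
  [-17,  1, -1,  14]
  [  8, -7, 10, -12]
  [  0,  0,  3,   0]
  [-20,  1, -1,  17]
A Jordan chain for λ = -5 of length 2:
v_1 = (1, -2, 0, 1)ᵀ
v_2 = (0, 1, 0, 0)ᵀ

Let N = A − (-5)·I. We want v_2 with N^2 v_2 = 0 but N^1 v_2 ≠ 0; then v_{j-1} := N · v_j for j = 2, …, 2.

Pick v_2 = (0, 1, 0, 0)ᵀ.
Then v_1 = N · v_2 = (1, -2, 0, 1)ᵀ.

Sanity check: (A − (-5)·I) v_1 = (0, 0, 0, 0)ᵀ = 0. ✓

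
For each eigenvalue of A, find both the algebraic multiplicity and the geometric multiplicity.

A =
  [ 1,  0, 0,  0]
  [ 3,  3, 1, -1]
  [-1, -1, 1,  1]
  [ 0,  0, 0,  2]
λ = 1: alg = 1, geom = 1; λ = 2: alg = 3, geom = 2

Step 1 — factor the characteristic polynomial to read off the algebraic multiplicities:
  χ_A(x) = (x - 2)^3*(x - 1)

Step 2 — compute geometric multiplicities via the rank-nullity identity g(λ) = n − rank(A − λI):
  rank(A − (1)·I) = 3, so dim ker(A − (1)·I) = n − 3 = 1
  rank(A − (2)·I) = 2, so dim ker(A − (2)·I) = n − 2 = 2

Summary:
  λ = 1: algebraic multiplicity = 1, geometric multiplicity = 1
  λ = 2: algebraic multiplicity = 3, geometric multiplicity = 2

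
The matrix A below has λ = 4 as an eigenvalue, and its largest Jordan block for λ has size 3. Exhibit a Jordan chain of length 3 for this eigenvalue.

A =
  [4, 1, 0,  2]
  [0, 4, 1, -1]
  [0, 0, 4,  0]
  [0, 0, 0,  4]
A Jordan chain for λ = 4 of length 3:
v_1 = (1, 0, 0, 0)ᵀ
v_2 = (0, 1, 0, 0)ᵀ
v_3 = (0, 0, 1, 0)ᵀ

Let N = A − (4)·I. We want v_3 with N^3 v_3 = 0 but N^2 v_3 ≠ 0; then v_{j-1} := N · v_j for j = 3, …, 2.

Pick v_3 = (0, 0, 1, 0)ᵀ.
Then v_2 = N · v_3 = (0, 1, 0, 0)ᵀ.
Then v_1 = N · v_2 = (1, 0, 0, 0)ᵀ.

Sanity check: (A − (4)·I) v_1 = (0, 0, 0, 0)ᵀ = 0. ✓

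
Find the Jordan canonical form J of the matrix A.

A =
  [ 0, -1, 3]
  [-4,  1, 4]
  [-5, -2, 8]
J_3(3)

The characteristic polynomial is
  det(x·I − A) = x^3 - 9*x^2 + 27*x - 27 = (x - 3)^3

Eigenvalues and multiplicities (the geometric multiplicity of λ is n − rank(A − λI), which equals the number of Jordan blocks for λ):
  λ = 3: algebraic multiplicity = 3, geometric multiplicity = 1

Determining the block sizes for each eigenvalue:
  λ = 3: one block (gm = 1), so the single block has size am = 3 → block sizes [3]

Assembling the blocks gives a Jordan form
J =
  [3, 1, 0]
  [0, 3, 1]
  [0, 0, 3]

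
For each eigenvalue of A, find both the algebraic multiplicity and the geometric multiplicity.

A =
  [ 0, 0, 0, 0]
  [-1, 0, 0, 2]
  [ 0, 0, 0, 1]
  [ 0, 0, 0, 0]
λ = 0: alg = 4, geom = 2

Step 1 — factor the characteristic polynomial to read off the algebraic multiplicities:
  χ_A(x) = x^4

Step 2 — compute geometric multiplicities via the rank-nullity identity g(λ) = n − rank(A − λI):
  rank(A − (0)·I) = 2, so dim ker(A − (0)·I) = n − 2 = 2

Summary:
  λ = 0: algebraic multiplicity = 4, geometric multiplicity = 2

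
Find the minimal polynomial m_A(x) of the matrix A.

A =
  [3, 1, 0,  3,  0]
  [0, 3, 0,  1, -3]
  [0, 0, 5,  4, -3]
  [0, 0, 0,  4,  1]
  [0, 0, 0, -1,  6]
x^5 - 21*x^4 + 174*x^3 - 710*x^2 + 1425*x - 1125

The characteristic polynomial is χ_A(x) = (x - 5)^3*(x - 3)^2, so the eigenvalues are known. The minimal polynomial is
  m_A(x) = Π_λ (x − λ)^{k_λ}
where k_λ is the size of the *largest* Jordan block for λ (equivalently, the smallest k with (A − λI)^k v = 0 for every generalised eigenvector v of λ).

  λ = 3: largest Jordan block has size 2, contributing (x − 3)^2
  λ = 5: largest Jordan block has size 3, contributing (x − 5)^3

So m_A(x) = (x - 5)^3*(x - 3)^2 = x^5 - 21*x^4 + 174*x^3 - 710*x^2 + 1425*x - 1125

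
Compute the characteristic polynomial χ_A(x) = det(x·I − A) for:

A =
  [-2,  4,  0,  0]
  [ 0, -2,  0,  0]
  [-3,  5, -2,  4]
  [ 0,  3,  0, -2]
x^4 + 8*x^3 + 24*x^2 + 32*x + 16

Expanding det(x·I − A) (e.g. by cofactor expansion or by noting that A is similar to its Jordan form J, which has the same characteristic polynomial as A) gives
  χ_A(x) = x^4 + 8*x^3 + 24*x^2 + 32*x + 16
which factors as (x + 2)^4. The eigenvalues (with algebraic multiplicities) are λ = -2 with multiplicity 4.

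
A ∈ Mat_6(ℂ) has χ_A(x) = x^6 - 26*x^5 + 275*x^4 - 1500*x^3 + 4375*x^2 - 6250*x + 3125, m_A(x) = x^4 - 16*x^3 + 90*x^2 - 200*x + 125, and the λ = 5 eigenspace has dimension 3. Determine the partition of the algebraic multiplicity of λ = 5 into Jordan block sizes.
Block sizes for λ = 5: [3, 1, 1]

Step 1 — from the characteristic polynomial, algebraic multiplicity of λ = 5 is 5. From dim ker(A − (5)·I) = 3, there are exactly 3 Jordan blocks for λ = 5.
Step 2 — from the minimal polynomial, the factor (x − 5)^3 tells us the largest block for λ = 5 has size 3.
Step 3 — with total size 5, 3 blocks, and largest block 3, the block sizes (in nonincreasing order) are [3, 1, 1].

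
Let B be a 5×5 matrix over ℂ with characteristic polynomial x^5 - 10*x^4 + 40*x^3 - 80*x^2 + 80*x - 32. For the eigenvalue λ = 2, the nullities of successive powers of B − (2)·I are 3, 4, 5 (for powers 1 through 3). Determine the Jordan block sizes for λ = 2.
Block sizes for λ = 2: [3, 1, 1]

From the dimensions of kernels of powers, the number of Jordan blocks of size at least j is d_j − d_{j−1} where d_j = dim ker(N^j) (with d_0 = 0). Computing the differences gives [3, 1, 1].
The number of blocks of size exactly k is (#blocks of size ≥ k) − (#blocks of size ≥ k + 1), so the partition is: 2 block(s) of size 1, 1 block(s) of size 3.
In nonincreasing order the block sizes are [3, 1, 1].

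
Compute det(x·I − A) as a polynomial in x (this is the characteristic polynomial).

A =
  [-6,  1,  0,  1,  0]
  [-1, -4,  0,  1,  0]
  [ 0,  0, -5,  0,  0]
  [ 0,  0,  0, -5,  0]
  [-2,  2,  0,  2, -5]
x^5 + 25*x^4 + 250*x^3 + 1250*x^2 + 3125*x + 3125

Expanding det(x·I − A) (e.g. by cofactor expansion or by noting that A is similar to its Jordan form J, which has the same characteristic polynomial as A) gives
  χ_A(x) = x^5 + 25*x^4 + 250*x^3 + 1250*x^2 + 3125*x + 3125
which factors as (x + 5)^5. The eigenvalues (with algebraic multiplicities) are λ = -5 with multiplicity 5.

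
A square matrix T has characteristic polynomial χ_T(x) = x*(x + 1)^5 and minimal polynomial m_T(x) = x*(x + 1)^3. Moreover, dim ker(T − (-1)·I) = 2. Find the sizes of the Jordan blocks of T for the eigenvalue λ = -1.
Block sizes for λ = -1: [3, 2]

Step 1 — from the characteristic polynomial, algebraic multiplicity of λ = -1 is 5. From dim ker(T − (-1)·I) = 2, there are exactly 2 Jordan blocks for λ = -1.
Step 2 — from the minimal polynomial, the factor (x + 1)^3 tells us the largest block for λ = -1 has size 3.
Step 3 — with total size 5, 2 blocks, and largest block 3, the block sizes (in nonincreasing order) are [3, 2].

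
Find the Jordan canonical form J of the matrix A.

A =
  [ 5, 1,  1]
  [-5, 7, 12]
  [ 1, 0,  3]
J_3(5)

The characteristic polynomial is
  det(x·I − A) = x^3 - 15*x^2 + 75*x - 125 = (x - 5)^3

Eigenvalues and multiplicities (the geometric multiplicity of λ is n − rank(A − λI), which equals the number of Jordan blocks for λ):
  λ = 5: algebraic multiplicity = 3, geometric multiplicity = 1

Determining the block sizes for each eigenvalue:
  λ = 5: one block (gm = 1), so the single block has size am = 3 → block sizes [3]

Assembling the blocks gives a Jordan form
J =
  [5, 1, 0]
  [0, 5, 1]
  [0, 0, 5]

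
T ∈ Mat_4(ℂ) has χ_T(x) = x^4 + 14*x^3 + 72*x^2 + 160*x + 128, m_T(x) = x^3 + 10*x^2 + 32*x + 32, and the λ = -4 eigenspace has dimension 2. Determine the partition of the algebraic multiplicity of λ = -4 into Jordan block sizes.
Block sizes for λ = -4: [2, 1]

Step 1 — from the characteristic polynomial, algebraic multiplicity of λ = -4 is 3. From dim ker(T − (-4)·I) = 2, there are exactly 2 Jordan blocks for λ = -4.
Step 2 — from the minimal polynomial, the factor (x + 4)^2 tells us the largest block for λ = -4 has size 2.
Step 3 — with total size 3, 2 blocks, and largest block 2, the block sizes (in nonincreasing order) are [2, 1].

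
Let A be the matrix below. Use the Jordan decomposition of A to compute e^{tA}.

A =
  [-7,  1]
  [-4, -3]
e^{tA} =
  [-2*t*exp(-5*t) + exp(-5*t), t*exp(-5*t)]
  [-4*t*exp(-5*t), 2*t*exp(-5*t) + exp(-5*t)]

Strategy: write A = P · J · P⁻¹ where J is a Jordan canonical form, so e^{tA} = P · e^{tJ} · P⁻¹, and e^{tJ} can be computed block-by-block.

A has Jordan form
J =
  [-5,  1]
  [ 0, -5]
(up to reordering of blocks).

Per-block formulas:
  For a 2×2 Jordan block J_2(-5): exp(t · J_2(-5)) = e^(-5t)·(I + t·N), where N is the 2×2 nilpotent shift.

After assembling e^{tJ} and conjugating by P, we get:

e^{tA} =
  [-2*t*exp(-5*t) + exp(-5*t), t*exp(-5*t)]
  [-4*t*exp(-5*t), 2*t*exp(-5*t) + exp(-5*t)]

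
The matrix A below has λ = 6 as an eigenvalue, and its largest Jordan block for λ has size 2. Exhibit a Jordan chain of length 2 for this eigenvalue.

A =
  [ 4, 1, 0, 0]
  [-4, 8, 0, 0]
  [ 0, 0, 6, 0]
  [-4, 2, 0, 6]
A Jordan chain for λ = 6 of length 2:
v_1 = (-2, -4, 0, -4)ᵀ
v_2 = (1, 0, 0, 0)ᵀ

Let N = A − (6)·I. We want v_2 with N^2 v_2 = 0 but N^1 v_2 ≠ 0; then v_{j-1} := N · v_j for j = 2, …, 2.

Pick v_2 = (1, 0, 0, 0)ᵀ.
Then v_1 = N · v_2 = (-2, -4, 0, -4)ᵀ.

Sanity check: (A − (6)·I) v_1 = (0, 0, 0, 0)ᵀ = 0. ✓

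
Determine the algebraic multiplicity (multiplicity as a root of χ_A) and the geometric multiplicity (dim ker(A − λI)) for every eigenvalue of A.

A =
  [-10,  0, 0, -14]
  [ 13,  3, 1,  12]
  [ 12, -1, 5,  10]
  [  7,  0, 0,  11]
λ = -3: alg = 1, geom = 1; λ = 4: alg = 3, geom = 1

Step 1 — factor the characteristic polynomial to read off the algebraic multiplicities:
  χ_A(x) = (x - 4)^3*(x + 3)

Step 2 — compute geometric multiplicities via the rank-nullity identity g(λ) = n − rank(A − λI):
  rank(A − (-3)·I) = 3, so dim ker(A − (-3)·I) = n − 3 = 1
  rank(A − (4)·I) = 3, so dim ker(A − (4)·I) = n − 3 = 1

Summary:
  λ = -3: algebraic multiplicity = 1, geometric multiplicity = 1
  λ = 4: algebraic multiplicity = 3, geometric multiplicity = 1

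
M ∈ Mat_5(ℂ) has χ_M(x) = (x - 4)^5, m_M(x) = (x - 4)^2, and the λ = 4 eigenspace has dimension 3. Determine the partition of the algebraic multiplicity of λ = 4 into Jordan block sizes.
Block sizes for λ = 4: [2, 2, 1]

Step 1 — from the characteristic polynomial, algebraic multiplicity of λ = 4 is 5. From dim ker(M − (4)·I) = 3, there are exactly 3 Jordan blocks for λ = 4.
Step 2 — from the minimal polynomial, the factor (x − 4)^2 tells us the largest block for λ = 4 has size 2.
Step 3 — with total size 5, 3 blocks, and largest block 2, the block sizes (in nonincreasing order) are [2, 2, 1].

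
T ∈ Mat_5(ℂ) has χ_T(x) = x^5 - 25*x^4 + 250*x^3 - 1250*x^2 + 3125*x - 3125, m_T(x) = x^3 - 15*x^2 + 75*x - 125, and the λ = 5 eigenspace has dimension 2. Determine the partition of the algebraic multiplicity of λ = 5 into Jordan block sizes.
Block sizes for λ = 5: [3, 2]

Step 1 — from the characteristic polynomial, algebraic multiplicity of λ = 5 is 5. From dim ker(T − (5)·I) = 2, there are exactly 2 Jordan blocks for λ = 5.
Step 2 — from the minimal polynomial, the factor (x − 5)^3 tells us the largest block for λ = 5 has size 3.
Step 3 — with total size 5, 2 blocks, and largest block 3, the block sizes (in nonincreasing order) are [3, 2].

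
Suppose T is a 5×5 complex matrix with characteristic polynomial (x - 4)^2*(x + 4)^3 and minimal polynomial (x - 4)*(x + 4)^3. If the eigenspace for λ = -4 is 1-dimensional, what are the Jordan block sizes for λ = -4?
Block sizes for λ = -4: [3]

Step 1 — from the characteristic polynomial, algebraic multiplicity of λ = -4 is 3. From dim ker(T − (-4)·I) = 1, there are exactly 1 Jordan blocks for λ = -4.
Step 2 — from the minimal polynomial, the factor (x + 4)^3 tells us the largest block for λ = -4 has size 3.
Step 3 — with total size 3, 1 blocks, and largest block 3, the block sizes (in nonincreasing order) are [3].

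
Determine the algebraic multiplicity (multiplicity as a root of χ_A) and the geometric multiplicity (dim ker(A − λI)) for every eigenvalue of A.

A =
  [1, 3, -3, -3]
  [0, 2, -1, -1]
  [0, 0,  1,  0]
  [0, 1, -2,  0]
λ = 1: alg = 4, geom = 2

Step 1 — factor the characteristic polynomial to read off the algebraic multiplicities:
  χ_A(x) = (x - 1)^4

Step 2 — compute geometric multiplicities via the rank-nullity identity g(λ) = n − rank(A − λI):
  rank(A − (1)·I) = 2, so dim ker(A − (1)·I) = n − 2 = 2

Summary:
  λ = 1: algebraic multiplicity = 4, geometric multiplicity = 2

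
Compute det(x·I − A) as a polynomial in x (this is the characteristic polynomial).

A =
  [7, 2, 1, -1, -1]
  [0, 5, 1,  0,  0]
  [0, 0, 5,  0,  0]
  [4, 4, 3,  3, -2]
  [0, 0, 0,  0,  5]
x^5 - 25*x^4 + 250*x^3 - 1250*x^2 + 3125*x - 3125

Expanding det(x·I − A) (e.g. by cofactor expansion or by noting that A is similar to its Jordan form J, which has the same characteristic polynomial as A) gives
  χ_A(x) = x^5 - 25*x^4 + 250*x^3 - 1250*x^2 + 3125*x - 3125
which factors as (x - 5)^5. The eigenvalues (with algebraic multiplicities) are λ = 5 with multiplicity 5.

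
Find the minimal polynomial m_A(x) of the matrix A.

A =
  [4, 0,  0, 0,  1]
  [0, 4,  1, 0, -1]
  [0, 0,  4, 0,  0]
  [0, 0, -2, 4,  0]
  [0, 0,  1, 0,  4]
x^3 - 12*x^2 + 48*x - 64

The characteristic polynomial is χ_A(x) = (x - 4)^5, so the eigenvalues are known. The minimal polynomial is
  m_A(x) = Π_λ (x − λ)^{k_λ}
where k_λ is the size of the *largest* Jordan block for λ (equivalently, the smallest k with (A − λI)^k v = 0 for every generalised eigenvector v of λ).

  λ = 4: largest Jordan block has size 3, contributing (x − 4)^3

So m_A(x) = (x - 4)^3 = x^3 - 12*x^2 + 48*x - 64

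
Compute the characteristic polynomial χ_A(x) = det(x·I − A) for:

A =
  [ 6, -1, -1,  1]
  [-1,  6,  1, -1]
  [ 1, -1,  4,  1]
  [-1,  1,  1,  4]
x^4 - 20*x^3 + 150*x^2 - 500*x + 625

Expanding det(x·I − A) (e.g. by cofactor expansion or by noting that A is similar to its Jordan form J, which has the same characteristic polynomial as A) gives
  χ_A(x) = x^4 - 20*x^3 + 150*x^2 - 500*x + 625
which factors as (x - 5)^4. The eigenvalues (with algebraic multiplicities) are λ = 5 with multiplicity 4.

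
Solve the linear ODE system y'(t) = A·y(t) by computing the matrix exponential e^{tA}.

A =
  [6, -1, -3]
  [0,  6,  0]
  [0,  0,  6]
e^{tA} =
  [exp(6*t), -t*exp(6*t), -3*t*exp(6*t)]
  [0, exp(6*t), 0]
  [0, 0, exp(6*t)]

Strategy: write A = P · J · P⁻¹ where J is a Jordan canonical form, so e^{tA} = P · e^{tJ} · P⁻¹, and e^{tJ} can be computed block-by-block.

A has Jordan form
J =
  [6, 1, 0]
  [0, 6, 0]
  [0, 0, 6]
(up to reordering of blocks).

Per-block formulas:
  For a 2×2 Jordan block J_2(6): exp(t · J_2(6)) = e^(6t)·(I + t·N), where N is the 2×2 nilpotent shift.
  For a 1×1 block at λ = 6: exp(t · [6]) = [e^(6t)].

After assembling e^{tJ} and conjugating by P, we get:

e^{tA} =
  [exp(6*t), -t*exp(6*t), -3*t*exp(6*t)]
  [0, exp(6*t), 0]
  [0, 0, exp(6*t)]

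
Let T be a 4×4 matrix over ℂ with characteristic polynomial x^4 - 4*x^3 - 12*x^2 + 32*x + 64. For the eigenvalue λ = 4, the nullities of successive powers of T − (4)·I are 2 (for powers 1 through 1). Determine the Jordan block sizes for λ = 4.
Block sizes for λ = 4: [1, 1]

From the dimensions of kernels of powers, the number of Jordan blocks of size at least j is d_j − d_{j−1} where d_j = dim ker(N^j) (with d_0 = 0). Computing the differences gives [2].
The number of blocks of size exactly k is (#blocks of size ≥ k) − (#blocks of size ≥ k + 1), so the partition is: 2 block(s) of size 1.
In nonincreasing order the block sizes are [1, 1].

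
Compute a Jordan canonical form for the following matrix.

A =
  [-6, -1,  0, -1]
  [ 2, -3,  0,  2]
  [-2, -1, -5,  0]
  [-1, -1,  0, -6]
J_2(-5) ⊕ J_2(-5)

The characteristic polynomial is
  det(x·I − A) = x^4 + 20*x^3 + 150*x^2 + 500*x + 625 = (x + 5)^4

Eigenvalues and multiplicities (the geometric multiplicity of λ is n − rank(A − λI), which equals the number of Jordan blocks for λ):
  λ = -5: algebraic multiplicity = 4, geometric multiplicity = 2

Determining the block sizes for each eigenvalue:
  λ = -5: with am = 4 and gm = 2, the partition is not yet determined (e.g. several partitions of 4 into 2 parts exist). Let N = A − (-5)·I. Computing rank(N^1) = 2, rank(N^2) = 0; the number of blocks of size ≥ j is rank(N^{j−1}) − rank(N^j), giving [2, 2]. So we have 2 block(s) of size 2 → block sizes [2, 2]

Assembling the blocks gives a Jordan form
J =
  [-5,  1,  0,  0]
  [ 0, -5,  0,  0]
  [ 0,  0, -5,  1]
  [ 0,  0,  0, -5]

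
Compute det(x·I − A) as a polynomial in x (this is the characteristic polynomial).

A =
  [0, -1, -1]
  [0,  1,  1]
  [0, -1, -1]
x^3

Expanding det(x·I − A) (e.g. by cofactor expansion or by noting that A is similar to its Jordan form J, which has the same characteristic polynomial as A) gives
  χ_A(x) = x^3
which factors as x^3. The eigenvalues (with algebraic multiplicities) are λ = 0 with multiplicity 3.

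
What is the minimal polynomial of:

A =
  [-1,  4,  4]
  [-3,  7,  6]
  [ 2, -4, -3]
x^2 - 2*x + 1

The characteristic polynomial is χ_A(x) = (x - 1)^3, so the eigenvalues are known. The minimal polynomial is
  m_A(x) = Π_λ (x − λ)^{k_λ}
where k_λ is the size of the *largest* Jordan block for λ (equivalently, the smallest k with (A − λI)^k v = 0 for every generalised eigenvector v of λ).

  λ = 1: largest Jordan block has size 2, contributing (x − 1)^2

So m_A(x) = (x - 1)^2 = x^2 - 2*x + 1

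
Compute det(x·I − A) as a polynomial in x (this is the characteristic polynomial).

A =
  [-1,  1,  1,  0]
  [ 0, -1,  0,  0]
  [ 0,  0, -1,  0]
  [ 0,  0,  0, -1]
x^4 + 4*x^3 + 6*x^2 + 4*x + 1

Expanding det(x·I − A) (e.g. by cofactor expansion or by noting that A is similar to its Jordan form J, which has the same characteristic polynomial as A) gives
  χ_A(x) = x^4 + 4*x^3 + 6*x^2 + 4*x + 1
which factors as (x + 1)^4. The eigenvalues (with algebraic multiplicities) are λ = -1 with multiplicity 4.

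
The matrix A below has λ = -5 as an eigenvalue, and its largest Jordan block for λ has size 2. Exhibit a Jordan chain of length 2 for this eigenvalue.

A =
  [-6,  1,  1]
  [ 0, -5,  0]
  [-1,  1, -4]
A Jordan chain for λ = -5 of length 2:
v_1 = (-1, 0, -1)ᵀ
v_2 = (1, 0, 0)ᵀ

Let N = A − (-5)·I. We want v_2 with N^2 v_2 = 0 but N^1 v_2 ≠ 0; then v_{j-1} := N · v_j for j = 2, …, 2.

Pick v_2 = (1, 0, 0)ᵀ.
Then v_1 = N · v_2 = (-1, 0, -1)ᵀ.

Sanity check: (A − (-5)·I) v_1 = (0, 0, 0)ᵀ = 0. ✓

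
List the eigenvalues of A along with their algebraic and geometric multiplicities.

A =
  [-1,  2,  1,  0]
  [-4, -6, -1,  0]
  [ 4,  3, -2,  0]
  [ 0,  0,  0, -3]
λ = -3: alg = 4, geom = 2

Step 1 — factor the characteristic polynomial to read off the algebraic multiplicities:
  χ_A(x) = (x + 3)^4

Step 2 — compute geometric multiplicities via the rank-nullity identity g(λ) = n − rank(A − λI):
  rank(A − (-3)·I) = 2, so dim ker(A − (-3)·I) = n − 2 = 2

Summary:
  λ = -3: algebraic multiplicity = 4, geometric multiplicity = 2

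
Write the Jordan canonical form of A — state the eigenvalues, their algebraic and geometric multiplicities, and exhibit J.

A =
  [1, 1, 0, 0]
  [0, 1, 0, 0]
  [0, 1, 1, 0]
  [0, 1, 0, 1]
J_2(1) ⊕ J_1(1) ⊕ J_1(1)

The characteristic polynomial is
  det(x·I − A) = x^4 - 4*x^3 + 6*x^2 - 4*x + 1 = (x - 1)^4

Eigenvalues and multiplicities (the geometric multiplicity of λ is n − rank(A − λI), which equals the number of Jordan blocks for λ):
  λ = 1: algebraic multiplicity = 4, geometric multiplicity = 3

Determining the block sizes for each eigenvalue:
  λ = 1: 3 blocks summing to 4 forces exactly one block of size 2 and the rest size 1 → block sizes [2, 1, 1]

Assembling the blocks gives a Jordan form
J =
  [1, 1, 0, 0]
  [0, 1, 0, 0]
  [0, 0, 1, 0]
  [0, 0, 0, 1]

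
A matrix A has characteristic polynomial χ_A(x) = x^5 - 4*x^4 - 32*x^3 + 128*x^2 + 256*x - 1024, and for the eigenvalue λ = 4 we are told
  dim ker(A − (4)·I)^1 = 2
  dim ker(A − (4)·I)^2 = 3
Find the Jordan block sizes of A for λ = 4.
Block sizes for λ = 4: [2, 1]

From the dimensions of kernels of powers, the number of Jordan blocks of size at least j is d_j − d_{j−1} where d_j = dim ker(N^j) (with d_0 = 0). Computing the differences gives [2, 1].
The number of blocks of size exactly k is (#blocks of size ≥ k) − (#blocks of size ≥ k + 1), so the partition is: 1 block(s) of size 1, 1 block(s) of size 2.
In nonincreasing order the block sizes are [2, 1].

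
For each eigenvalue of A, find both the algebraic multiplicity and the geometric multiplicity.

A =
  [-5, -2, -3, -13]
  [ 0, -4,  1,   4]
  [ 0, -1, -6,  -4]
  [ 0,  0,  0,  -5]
λ = -5: alg = 4, geom = 2

Step 1 — factor the characteristic polynomial to read off the algebraic multiplicities:
  χ_A(x) = (x + 5)^4

Step 2 — compute geometric multiplicities via the rank-nullity identity g(λ) = n − rank(A − λI):
  rank(A − (-5)·I) = 2, so dim ker(A − (-5)·I) = n − 2 = 2

Summary:
  λ = -5: algebraic multiplicity = 4, geometric multiplicity = 2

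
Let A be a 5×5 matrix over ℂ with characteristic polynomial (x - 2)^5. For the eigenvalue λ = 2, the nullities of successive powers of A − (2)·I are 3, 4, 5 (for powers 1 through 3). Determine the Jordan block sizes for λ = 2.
Block sizes for λ = 2: [3, 1, 1]

From the dimensions of kernels of powers, the number of Jordan blocks of size at least j is d_j − d_{j−1} where d_j = dim ker(N^j) (with d_0 = 0). Computing the differences gives [3, 1, 1].
The number of blocks of size exactly k is (#blocks of size ≥ k) − (#blocks of size ≥ k + 1), so the partition is: 2 block(s) of size 1, 1 block(s) of size 3.
In nonincreasing order the block sizes are [3, 1, 1].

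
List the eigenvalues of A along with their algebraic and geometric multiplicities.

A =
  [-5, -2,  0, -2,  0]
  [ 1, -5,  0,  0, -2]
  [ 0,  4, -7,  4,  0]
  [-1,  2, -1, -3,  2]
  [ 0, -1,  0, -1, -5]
λ = -5: alg = 5, geom = 2

Step 1 — factor the characteristic polynomial to read off the algebraic multiplicities:
  χ_A(x) = (x + 5)^5

Step 2 — compute geometric multiplicities via the rank-nullity identity g(λ) = n − rank(A − λI):
  rank(A − (-5)·I) = 3, so dim ker(A − (-5)·I) = n − 3 = 2

Summary:
  λ = -5: algebraic multiplicity = 5, geometric multiplicity = 2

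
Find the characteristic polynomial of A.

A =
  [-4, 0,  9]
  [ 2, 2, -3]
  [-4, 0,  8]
x^3 - 6*x^2 + 12*x - 8

Expanding det(x·I − A) (e.g. by cofactor expansion or by noting that A is similar to its Jordan form J, which has the same characteristic polynomial as A) gives
  χ_A(x) = x^3 - 6*x^2 + 12*x - 8
which factors as (x - 2)^3. The eigenvalues (with algebraic multiplicities) are λ = 2 with multiplicity 3.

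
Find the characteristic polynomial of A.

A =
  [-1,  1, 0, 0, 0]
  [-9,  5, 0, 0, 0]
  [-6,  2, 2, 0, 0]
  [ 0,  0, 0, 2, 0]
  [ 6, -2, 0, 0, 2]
x^5 - 10*x^4 + 40*x^3 - 80*x^2 + 80*x - 32

Expanding det(x·I − A) (e.g. by cofactor expansion or by noting that A is similar to its Jordan form J, which has the same characteristic polynomial as A) gives
  χ_A(x) = x^5 - 10*x^4 + 40*x^3 - 80*x^2 + 80*x - 32
which factors as (x - 2)^5. The eigenvalues (with algebraic multiplicities) are λ = 2 with multiplicity 5.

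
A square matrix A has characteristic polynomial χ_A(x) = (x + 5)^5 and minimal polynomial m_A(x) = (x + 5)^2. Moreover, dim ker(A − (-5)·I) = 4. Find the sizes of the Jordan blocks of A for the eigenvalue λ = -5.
Block sizes for λ = -5: [2, 1, 1, 1]

Step 1 — from the characteristic polynomial, algebraic multiplicity of λ = -5 is 5. From dim ker(A − (-5)·I) = 4, there are exactly 4 Jordan blocks for λ = -5.
Step 2 — from the minimal polynomial, the factor (x + 5)^2 tells us the largest block for λ = -5 has size 2.
Step 3 — with total size 5, 4 blocks, and largest block 2, the block sizes (in nonincreasing order) are [2, 1, 1, 1].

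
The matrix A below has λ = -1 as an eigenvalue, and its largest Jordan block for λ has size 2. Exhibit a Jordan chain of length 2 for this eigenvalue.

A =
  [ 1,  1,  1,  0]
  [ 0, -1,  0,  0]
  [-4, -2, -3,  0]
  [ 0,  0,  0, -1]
A Jordan chain for λ = -1 of length 2:
v_1 = (2, 0, -4, 0)ᵀ
v_2 = (1, 0, 0, 0)ᵀ

Let N = A − (-1)·I. We want v_2 with N^2 v_2 = 0 but N^1 v_2 ≠ 0; then v_{j-1} := N · v_j for j = 2, …, 2.

Pick v_2 = (1, 0, 0, 0)ᵀ.
Then v_1 = N · v_2 = (2, 0, -4, 0)ᵀ.

Sanity check: (A − (-1)·I) v_1 = (0, 0, 0, 0)ᵀ = 0. ✓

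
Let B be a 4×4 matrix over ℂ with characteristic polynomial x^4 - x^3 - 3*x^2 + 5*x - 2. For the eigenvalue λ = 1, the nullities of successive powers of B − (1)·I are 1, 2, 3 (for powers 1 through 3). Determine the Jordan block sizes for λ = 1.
Block sizes for λ = 1: [3]

From the dimensions of kernels of powers, the number of Jordan blocks of size at least j is d_j − d_{j−1} where d_j = dim ker(N^j) (with d_0 = 0). Computing the differences gives [1, 1, 1].
The number of blocks of size exactly k is (#blocks of size ≥ k) − (#blocks of size ≥ k + 1), so the partition is: 1 block(s) of size 3.
In nonincreasing order the block sizes are [3].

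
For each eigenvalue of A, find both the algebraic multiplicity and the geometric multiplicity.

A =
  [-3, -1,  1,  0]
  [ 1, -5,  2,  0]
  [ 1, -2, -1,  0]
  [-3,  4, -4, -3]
λ = -3: alg = 4, geom = 2

Step 1 — factor the characteristic polynomial to read off the algebraic multiplicities:
  χ_A(x) = (x + 3)^4

Step 2 — compute geometric multiplicities via the rank-nullity identity g(λ) = n − rank(A − λI):
  rank(A − (-3)·I) = 2, so dim ker(A − (-3)·I) = n − 2 = 2

Summary:
  λ = -3: algebraic multiplicity = 4, geometric multiplicity = 2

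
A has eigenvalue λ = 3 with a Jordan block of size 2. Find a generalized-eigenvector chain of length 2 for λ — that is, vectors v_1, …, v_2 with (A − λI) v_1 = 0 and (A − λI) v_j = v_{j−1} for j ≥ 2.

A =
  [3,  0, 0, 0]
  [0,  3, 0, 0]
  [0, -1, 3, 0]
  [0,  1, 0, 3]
A Jordan chain for λ = 3 of length 2:
v_1 = (0, 0, -1, 1)ᵀ
v_2 = (0, 1, 0, 0)ᵀ

Let N = A − (3)·I. We want v_2 with N^2 v_2 = 0 but N^1 v_2 ≠ 0; then v_{j-1} := N · v_j for j = 2, …, 2.

Pick v_2 = (0, 1, 0, 0)ᵀ.
Then v_1 = N · v_2 = (0, 0, -1, 1)ᵀ.

Sanity check: (A − (3)·I) v_1 = (0, 0, 0, 0)ᵀ = 0. ✓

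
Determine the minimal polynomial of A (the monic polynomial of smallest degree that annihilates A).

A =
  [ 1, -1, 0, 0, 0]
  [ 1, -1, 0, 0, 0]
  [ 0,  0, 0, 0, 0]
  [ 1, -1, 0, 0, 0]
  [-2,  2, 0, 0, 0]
x^2

The characteristic polynomial is χ_A(x) = x^5, so the eigenvalues are known. The minimal polynomial is
  m_A(x) = Π_λ (x − λ)^{k_λ}
where k_λ is the size of the *largest* Jordan block for λ (equivalently, the smallest k with (A − λI)^k v = 0 for every generalised eigenvector v of λ).

  λ = 0: largest Jordan block has size 2, contributing (x − 0)^2

So m_A(x) = x^2 = x^2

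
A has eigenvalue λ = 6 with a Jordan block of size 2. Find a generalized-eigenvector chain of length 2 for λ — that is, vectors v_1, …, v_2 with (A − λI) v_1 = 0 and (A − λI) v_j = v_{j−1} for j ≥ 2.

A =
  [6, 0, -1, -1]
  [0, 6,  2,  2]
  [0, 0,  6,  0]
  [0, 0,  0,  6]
A Jordan chain for λ = 6 of length 2:
v_1 = (-1, 2, 0, 0)ᵀ
v_2 = (0, 0, 1, 0)ᵀ

Let N = A − (6)·I. We want v_2 with N^2 v_2 = 0 but N^1 v_2 ≠ 0; then v_{j-1} := N · v_j for j = 2, …, 2.

Pick v_2 = (0, 0, 1, 0)ᵀ.
Then v_1 = N · v_2 = (-1, 2, 0, 0)ᵀ.

Sanity check: (A − (6)·I) v_1 = (0, 0, 0, 0)ᵀ = 0. ✓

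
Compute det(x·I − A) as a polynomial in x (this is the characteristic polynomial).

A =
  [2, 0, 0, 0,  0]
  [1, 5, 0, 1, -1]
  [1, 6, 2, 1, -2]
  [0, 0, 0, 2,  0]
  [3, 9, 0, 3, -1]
x^5 - 10*x^4 + 40*x^3 - 80*x^2 + 80*x - 32

Expanding det(x·I − A) (e.g. by cofactor expansion or by noting that A is similar to its Jordan form J, which has the same characteristic polynomial as A) gives
  χ_A(x) = x^5 - 10*x^4 + 40*x^3 - 80*x^2 + 80*x - 32
which factors as (x - 2)^5. The eigenvalues (with algebraic multiplicities) are λ = 2 with multiplicity 5.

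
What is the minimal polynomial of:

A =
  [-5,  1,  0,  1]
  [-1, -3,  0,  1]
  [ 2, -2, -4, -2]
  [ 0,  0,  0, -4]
x^2 + 8*x + 16

The characteristic polynomial is χ_A(x) = (x + 4)^4, so the eigenvalues are known. The minimal polynomial is
  m_A(x) = Π_λ (x − λ)^{k_λ}
where k_λ is the size of the *largest* Jordan block for λ (equivalently, the smallest k with (A − λI)^k v = 0 for every generalised eigenvector v of λ).

  λ = -4: largest Jordan block has size 2, contributing (x + 4)^2

So m_A(x) = (x + 4)^2 = x^2 + 8*x + 16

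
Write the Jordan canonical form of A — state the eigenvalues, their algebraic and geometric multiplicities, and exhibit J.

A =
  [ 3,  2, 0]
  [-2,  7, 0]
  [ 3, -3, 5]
J_2(5) ⊕ J_1(5)

The characteristic polynomial is
  det(x·I − A) = x^3 - 15*x^2 + 75*x - 125 = (x - 5)^3

Eigenvalues and multiplicities (the geometric multiplicity of λ is n − rank(A − λI), which equals the number of Jordan blocks for λ):
  λ = 5: algebraic multiplicity = 3, geometric multiplicity = 2

Determining the block sizes for each eigenvalue:
  λ = 5: 2 blocks summing to 3 forces exactly one block of size 2 and the rest size 1 → block sizes [2, 1]

Assembling the blocks gives a Jordan form
J =
  [5, 1, 0]
  [0, 5, 0]
  [0, 0, 5]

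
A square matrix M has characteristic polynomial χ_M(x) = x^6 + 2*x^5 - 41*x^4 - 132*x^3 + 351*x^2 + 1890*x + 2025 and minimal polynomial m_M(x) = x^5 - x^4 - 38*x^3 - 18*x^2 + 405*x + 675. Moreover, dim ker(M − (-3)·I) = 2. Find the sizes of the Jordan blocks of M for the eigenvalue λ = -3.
Block sizes for λ = -3: [3, 1]

Step 1 — from the characteristic polynomial, algebraic multiplicity of λ = -3 is 4. From dim ker(M − (-3)·I) = 2, there are exactly 2 Jordan blocks for λ = -3.
Step 2 — from the minimal polynomial, the factor (x + 3)^3 tells us the largest block for λ = -3 has size 3.
Step 3 — with total size 4, 2 blocks, and largest block 3, the block sizes (in nonincreasing order) are [3, 1].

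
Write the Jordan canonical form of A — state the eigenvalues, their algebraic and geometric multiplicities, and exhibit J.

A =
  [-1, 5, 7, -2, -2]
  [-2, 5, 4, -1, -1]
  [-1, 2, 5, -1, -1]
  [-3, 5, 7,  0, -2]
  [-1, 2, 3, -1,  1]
J_2(2) ⊕ J_2(2) ⊕ J_1(2)

The characteristic polynomial is
  det(x·I − A) = x^5 - 10*x^4 + 40*x^3 - 80*x^2 + 80*x - 32 = (x - 2)^5

Eigenvalues and multiplicities (the geometric multiplicity of λ is n − rank(A − λI), which equals the number of Jordan blocks for λ):
  λ = 2: algebraic multiplicity = 5, geometric multiplicity = 3

Determining the block sizes for each eigenvalue:
  λ = 2: with am = 5 and gm = 3, the partition is not yet determined (e.g. several partitions of 5 into 3 parts exist). Let N = A − (2)·I. Computing rank(N^1) = 2, rank(N^2) = 0; the number of blocks of size ≥ j is rank(N^{j−1}) − rank(N^j), giving [3, 2]. So we have 2 block(s) of size 2, 1 block(s) of size 1 → block sizes [2, 2, 1]

Assembling the blocks gives a Jordan form
J =
  [2, 1, 0, 0, 0]
  [0, 2, 0, 0, 0]
  [0, 0, 2, 1, 0]
  [0, 0, 0, 2, 0]
  [0, 0, 0, 0, 2]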